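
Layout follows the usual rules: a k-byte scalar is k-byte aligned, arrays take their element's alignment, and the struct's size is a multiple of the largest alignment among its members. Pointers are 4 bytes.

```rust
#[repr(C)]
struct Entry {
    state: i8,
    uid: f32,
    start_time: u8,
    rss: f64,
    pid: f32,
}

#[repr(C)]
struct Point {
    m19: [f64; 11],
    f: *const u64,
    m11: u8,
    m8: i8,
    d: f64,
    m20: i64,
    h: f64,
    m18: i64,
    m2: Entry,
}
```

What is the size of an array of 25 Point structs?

4000

Entry: @0: state [1B, align 1] → 1; +3 pad (align 4); @4: uid [4B, align 4] → 8; @8: start_time [1B, align 1] → 9; +7 pad (align 8); @16: rss [8B, align 8] → 24; @24: pid [4B, align 4] → 28; +4 tail pad (align 8); size 32, align 8
@0: m19 [88B, align 8] → 88
@88: f [4B, align 4] → 92
@92: m11 [1B, align 1] → 93
@93: m8 [1B, align 1] → 94
+2 pad (align 8)
@96: d [8B, align 8] → 104
@104: m20 [8B, align 8] → 112
@112: h [8B, align 8] → 120
@120: m18 [8B, align 8] → 128
@128: m2 [32B, align 8] → 160
size 160, align 8
array of 25: 25 × 160 = 4000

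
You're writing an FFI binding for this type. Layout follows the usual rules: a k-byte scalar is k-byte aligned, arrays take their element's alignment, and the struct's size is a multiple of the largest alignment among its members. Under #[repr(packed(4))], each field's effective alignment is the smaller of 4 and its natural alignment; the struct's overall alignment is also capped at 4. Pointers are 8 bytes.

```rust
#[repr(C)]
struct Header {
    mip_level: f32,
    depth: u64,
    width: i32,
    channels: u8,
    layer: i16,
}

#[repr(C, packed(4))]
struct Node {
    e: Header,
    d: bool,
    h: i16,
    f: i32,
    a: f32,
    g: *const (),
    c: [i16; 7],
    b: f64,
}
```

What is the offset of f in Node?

28

Header: 0..4  mip_level  (4B, 4-aligned); 4..8  -- padding (4B); 8..16  depth  (8B, 8-aligned); 16..20  width  (4B, 4-aligned); 20..21  channels  (1B, 1-aligned); 21..22  -- padding (1B); 22..24  layer  (2B, 2-aligned); sizeof = 24, alignof = 8
0..24  e  (24B, 4-aligned)
24..25  d  (1B, 1-aligned)
25..26  -- padding (1B)
26..28  h  (2B, 2-aligned)
28..32  f  (4B, 4-aligned)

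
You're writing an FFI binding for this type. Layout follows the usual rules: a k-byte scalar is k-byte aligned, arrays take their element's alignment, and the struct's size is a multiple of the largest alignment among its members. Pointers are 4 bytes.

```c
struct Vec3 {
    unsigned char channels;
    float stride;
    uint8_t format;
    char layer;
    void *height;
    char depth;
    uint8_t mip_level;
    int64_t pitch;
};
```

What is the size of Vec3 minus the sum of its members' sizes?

11

channels at 0 (size 1, align 1) → ends 1
pad 3 to align 4 for stride
stride at 4 (size 4, align 4) → ends 8
format at 8 (size 1, align 1) → ends 9
layer at 9 (size 1, align 1) → ends 10
pad 2 to align 4 for height
height at 12 (size 4, align 4) → ends 16
depth at 16 (size 1, align 1) → ends 17
mip_level at 17 (size 1, align 1) → ends 18
pad 6 to align 8 for pitch
pitch at 24 (size 8, align 8) → ends 32
total 32 bytes, alignment 8
data bytes 21, size 32 → padding 11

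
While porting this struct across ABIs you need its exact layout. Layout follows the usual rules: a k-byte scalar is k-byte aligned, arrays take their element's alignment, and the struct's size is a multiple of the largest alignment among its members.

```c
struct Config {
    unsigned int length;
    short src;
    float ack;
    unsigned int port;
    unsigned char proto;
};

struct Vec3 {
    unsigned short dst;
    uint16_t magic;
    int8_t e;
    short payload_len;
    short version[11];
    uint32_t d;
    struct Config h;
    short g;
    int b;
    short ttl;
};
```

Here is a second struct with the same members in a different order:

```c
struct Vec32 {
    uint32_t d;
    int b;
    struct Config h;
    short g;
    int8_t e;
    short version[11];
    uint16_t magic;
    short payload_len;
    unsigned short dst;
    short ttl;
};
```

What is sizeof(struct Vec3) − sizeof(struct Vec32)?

Config: @0: length [4B, align 4] → 4; @4: src [2B, align 2] → 6; +2 pad (align 4); @8: ack [4B, align 4] → 12; @12: port [4B, align 4] → 16; @16: proto [1B, align 1] → 17; +3 tail pad (align 4); size 20, align 4
@0: dst [2B, align 2] → 2
@2: magic [2B, align 2] → 4
@4: e [1B, align 1] → 5
+1 pad (align 2)
@6: payload_len [2B, align 2] → 8
@8: version [22B, align 2] → 30
+2 pad (align 4)
@32: d [4B, align 4] → 36
@36: h [20B, align 4] → 56
@56: g [2B, align 2] → 58
+2 pad (align 4)
@60: b [4B, align 4] → 64
@64: ttl [2B, align 2] → 66
+2 tail pad (align 4)
size 68, align 4
— Vec32 —
@0: d [4B, align 4] → 4
@4: b [4B, align 4] → 8
@8: h [20B, align 4] → 28
@28: g [2B, align 2] → 30
@30: e [1B, align 1] → 31
+1 pad (align 2)
@32: version [22B, align 2] → 54
@54: magic [2B, align 2] → 56
@56: payload_len [2B, align 2] → 58
@58: dst [2B, align 2] → 60
@60: ttl [2B, align 2] → 62
+2 tail pad (align 4)
size 64, align 4
68 − 64 = 4

4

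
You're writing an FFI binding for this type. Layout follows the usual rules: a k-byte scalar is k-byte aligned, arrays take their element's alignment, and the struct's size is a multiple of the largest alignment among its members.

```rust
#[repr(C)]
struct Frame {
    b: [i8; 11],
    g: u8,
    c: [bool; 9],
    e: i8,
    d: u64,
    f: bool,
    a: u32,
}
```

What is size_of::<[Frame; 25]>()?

1000

@0: b [11B, align 1] → 11
@11: g [1B, align 1] → 12
@12: c [9B, align 1] → 21
@21: e [1B, align 1] → 22
+2 pad (align 8)
@24: d [8B, align 8] → 32
@32: f [1B, align 1] → 33
+3 pad (align 4)
@36: a [4B, align 4] → 40
size 40, align 8
array of 25: 25 × 40 = 1000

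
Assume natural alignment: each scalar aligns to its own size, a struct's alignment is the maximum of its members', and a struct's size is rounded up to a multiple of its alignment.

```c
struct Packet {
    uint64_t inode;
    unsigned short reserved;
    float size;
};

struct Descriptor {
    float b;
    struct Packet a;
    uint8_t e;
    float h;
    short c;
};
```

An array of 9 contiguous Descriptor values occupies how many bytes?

Packet: @0: inode [8B, align 8] → 8; @8: reserved [2B, align 2] → 10; +2 pad (align 4); @12: size [4B, align 4] → 16; size 16, align 8
@0: b [4B, align 4] → 4
+4 pad (align 8)
@8: a [16B, align 8] → 24
@24: e [1B, align 1] → 25
+3 pad (align 4)
@28: h [4B, align 4] → 32
@32: c [2B, align 2] → 34
+6 tail pad (align 8)
size 40, align 8
array of 9: 9 × 40 = 360

360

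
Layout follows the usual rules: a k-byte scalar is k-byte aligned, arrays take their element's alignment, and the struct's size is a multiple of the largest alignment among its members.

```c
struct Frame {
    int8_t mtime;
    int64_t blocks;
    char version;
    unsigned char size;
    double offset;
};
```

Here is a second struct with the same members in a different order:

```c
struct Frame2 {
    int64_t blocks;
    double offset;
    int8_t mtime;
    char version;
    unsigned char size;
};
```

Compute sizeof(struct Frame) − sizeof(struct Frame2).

8

@0: mtime [1B, align 1] → 1
+7 pad (align 8)
@8: blocks [8B, align 8] → 16
@16: version [1B, align 1] → 17
@17: size [1B, align 1] → 18
+6 pad (align 8)
@24: offset [8B, align 8] → 32
size 32, align 8
— Frame2 —
@0: blocks [8B, align 8] → 8
@8: offset [8B, align 8] → 16
@16: mtime [1B, align 1] → 17
@17: version [1B, align 1] → 18
@18: size [1B, align 1] → 19
+5 tail pad (align 8)
size 24, align 8
32 − 24 = 8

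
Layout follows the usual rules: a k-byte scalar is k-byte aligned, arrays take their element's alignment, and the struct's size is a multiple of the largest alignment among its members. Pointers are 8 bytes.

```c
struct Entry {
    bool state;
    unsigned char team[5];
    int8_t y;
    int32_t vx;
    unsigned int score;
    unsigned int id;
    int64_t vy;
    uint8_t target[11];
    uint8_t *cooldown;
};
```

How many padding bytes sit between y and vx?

0..1  state  (1B, 1-aligned)
1..6  team  (5B, 1-aligned)
6..7  y  (1B, 1-aligned)
7..8  -- padding (1B)
8..12  vx  (4B, 4-aligned)

1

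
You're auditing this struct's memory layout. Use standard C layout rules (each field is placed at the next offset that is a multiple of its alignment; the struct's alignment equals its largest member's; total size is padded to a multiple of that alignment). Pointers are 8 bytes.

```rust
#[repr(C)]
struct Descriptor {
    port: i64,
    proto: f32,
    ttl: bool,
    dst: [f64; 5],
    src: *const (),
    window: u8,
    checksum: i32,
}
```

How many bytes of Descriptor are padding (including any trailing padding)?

6

0..8  port  (8B, 8-aligned)
8..12  proto  (4B, 4-aligned)
12..13  ttl  (1B, 1-aligned)
13..16  -- padding (3B)
16..56  dst  (40B, 8-aligned)
56..64  src  (8B, 8-aligned)
64..65  window  (1B, 1-aligned)
65..68  -- padding (3B)
68..72  checksum  (4B, 4-aligned)
sizeof = 72, alignof = 8
data bytes 66, size 72 → padding 6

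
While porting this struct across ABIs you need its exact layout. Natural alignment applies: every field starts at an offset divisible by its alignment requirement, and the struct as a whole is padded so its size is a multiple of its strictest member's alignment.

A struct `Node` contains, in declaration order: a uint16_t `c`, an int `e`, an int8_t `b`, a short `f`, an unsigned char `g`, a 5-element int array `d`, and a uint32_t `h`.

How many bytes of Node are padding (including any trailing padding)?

6

0..2  c  (2B, 2-aligned)
2..4  -- padding (2B)
4..8  e  (4B, 4-aligned)
8..9  b  (1B, 1-aligned)
9..10  -- padding (1B)
10..12  f  (2B, 2-aligned)
12..13  g  (1B, 1-aligned)
13..16  -- padding (3B)
16..36  d  (20B, 4-aligned)
36..40  h  (4B, 4-aligned)
sizeof = 40, alignof = 4
data bytes 34, size 40 → padding 6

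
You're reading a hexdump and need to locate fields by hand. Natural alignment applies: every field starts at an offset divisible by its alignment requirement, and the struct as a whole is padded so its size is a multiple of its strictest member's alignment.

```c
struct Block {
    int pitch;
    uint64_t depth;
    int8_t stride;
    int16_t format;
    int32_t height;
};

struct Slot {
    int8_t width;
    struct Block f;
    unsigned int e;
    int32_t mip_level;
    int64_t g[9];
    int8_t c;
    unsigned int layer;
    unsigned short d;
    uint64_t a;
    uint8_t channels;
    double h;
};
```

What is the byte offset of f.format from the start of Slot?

Block: @0: pitch [4B, align 4] → 4; +4 pad (align 8); @8: depth [8B, align 8] → 16; @16: stride [1B, align 1] → 17; +1 pad (align 2); @18: format [2B, align 2] → 20; @20: height [4B, align 4] → 24; size 24, align 8
@0: width [1B, align 1] → 1
+7 pad (align 8)
@8: f [24B, align 8] → 32
within Block: format at 18
8 + 18 = 26

26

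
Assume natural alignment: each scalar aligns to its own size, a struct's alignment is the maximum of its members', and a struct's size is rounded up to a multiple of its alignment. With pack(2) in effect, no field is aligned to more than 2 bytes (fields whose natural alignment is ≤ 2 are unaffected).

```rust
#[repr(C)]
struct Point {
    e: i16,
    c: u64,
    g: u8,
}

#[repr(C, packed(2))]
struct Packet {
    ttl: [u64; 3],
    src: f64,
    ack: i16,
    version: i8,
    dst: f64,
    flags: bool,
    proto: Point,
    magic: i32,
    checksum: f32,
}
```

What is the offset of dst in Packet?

Point: e at 0 (size 2, align 2) → ends 2; pad 6 to align 8 for c; c at 8 (size 8, align 8) → ends 16; g at 16 (size 1, align 1) → ends 17; tail pad 7 to reach multiple of 8; total 24 bytes, alignment 8
ttl at 0 (size 24, align 2) → ends 24
src at 24 (size 8, align 2) → ends 32
ack at 32 (size 2, align 2) → ends 34
version at 34 (size 1, align 1) → ends 35
pad 1 to align 2 for dst
dst at 36 (size 8, align 2) → ends 44

36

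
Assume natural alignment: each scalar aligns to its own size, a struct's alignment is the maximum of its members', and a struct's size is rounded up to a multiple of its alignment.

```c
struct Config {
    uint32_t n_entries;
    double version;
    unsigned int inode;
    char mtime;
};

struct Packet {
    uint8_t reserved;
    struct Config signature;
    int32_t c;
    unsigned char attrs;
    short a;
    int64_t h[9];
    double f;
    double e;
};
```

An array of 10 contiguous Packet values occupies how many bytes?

1280

Config: 0..4  n_entries  (4B, 4-aligned); 4..8  -- padding (4B); 8..16  version  (8B, 8-aligned); 16..20  inode  (4B, 4-aligned); 20..21  mtime  (1B, 1-aligned); 21..24  -- tail padding (3B); sizeof = 24, alignof = 8
0..1  reserved  (1B, 1-aligned)
1..8  -- padding (7B)
8..32  signature  (24B, 8-aligned)
32..36  c  (4B, 4-aligned)
36..37  attrs  (1B, 1-aligned)
37..38  -- padding (1B)
38..40  a  (2B, 2-aligned)
40..112  h  (72B, 8-aligned)
112..120  f  (8B, 8-aligned)
120..128  e  (8B, 8-aligned)
sizeof = 128, alignof = 8
array of 10: 10 × 128 = 1280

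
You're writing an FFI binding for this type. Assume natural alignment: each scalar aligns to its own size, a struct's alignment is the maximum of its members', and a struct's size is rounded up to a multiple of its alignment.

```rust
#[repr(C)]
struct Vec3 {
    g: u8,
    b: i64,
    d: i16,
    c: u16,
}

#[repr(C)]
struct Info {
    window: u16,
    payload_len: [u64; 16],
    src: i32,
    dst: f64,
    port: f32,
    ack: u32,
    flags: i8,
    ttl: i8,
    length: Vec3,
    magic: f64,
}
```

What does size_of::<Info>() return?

Vec3: 0..1  g  (1B, 1-aligned); 1..8  -- padding (7B); 8..16  b  (8B, 8-aligned); 16..18  d  (2B, 2-aligned); 18..20  c  (2B, 2-aligned); 20..24  -- tail padding (4B); sizeof = 24, alignof = 8
0..2  window  (2B, 2-aligned)
2..8  -- padding (6B)
8..136  payload_len  (128B, 8-aligned)
136..140  src  (4B, 4-aligned)
140..144  -- padding (4B)
144..152  dst  (8B, 8-aligned)
152..156  port  (4B, 4-aligned)
156..160  ack  (4B, 4-aligned)
160..161  flags  (1B, 1-aligned)
161..162  ttl  (1B, 1-aligned)
162..168  -- padding (6B)
168..192  length  (24B, 8-aligned)
192..200  magic  (8B, 8-aligned)
sizeof = 200, alignof = 8

200 bytes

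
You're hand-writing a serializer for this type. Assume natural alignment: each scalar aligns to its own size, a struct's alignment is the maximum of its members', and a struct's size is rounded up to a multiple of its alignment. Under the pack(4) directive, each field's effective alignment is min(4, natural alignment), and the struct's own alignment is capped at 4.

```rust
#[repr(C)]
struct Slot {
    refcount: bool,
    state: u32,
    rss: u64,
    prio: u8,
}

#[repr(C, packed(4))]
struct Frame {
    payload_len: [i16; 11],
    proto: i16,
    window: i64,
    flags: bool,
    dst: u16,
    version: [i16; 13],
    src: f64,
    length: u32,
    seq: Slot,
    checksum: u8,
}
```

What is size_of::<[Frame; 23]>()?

Slot: refcount at 0 (size 1, align 1) → ends 1; pad 3 to align 4 for state; state at 4 (size 4, align 4) → ends 8; rss at 8 (size 8, align 8) → ends 16; prio at 16 (size 1, align 1) → ends 17; tail pad 7 to reach multiple of 8; total 24 bytes, alignment 8
payload_len at 0 (size 22, align 2) → ends 22
proto at 22 (size 2, align 2) → ends 24
window at 24 (size 8, align 4) → ends 32
flags at 32 (size 1, align 1) → ends 33
pad 1 to align 2 for dst
dst at 34 (size 2, align 2) → ends 36
version at 36 (size 26, align 2) → ends 62
pad 2 to align 4 for src
src at 64 (size 8, align 4) → ends 72
length at 72 (size 4, align 4) → ends 76
seq at 76 (size 24, align 4) → ends 100
checksum at 100 (size 1, align 1) → ends 101
tail pad 3 to reach multiple of 4
total 104 bytes, alignment 4
array of 23: 23 × 104 = 2392

2392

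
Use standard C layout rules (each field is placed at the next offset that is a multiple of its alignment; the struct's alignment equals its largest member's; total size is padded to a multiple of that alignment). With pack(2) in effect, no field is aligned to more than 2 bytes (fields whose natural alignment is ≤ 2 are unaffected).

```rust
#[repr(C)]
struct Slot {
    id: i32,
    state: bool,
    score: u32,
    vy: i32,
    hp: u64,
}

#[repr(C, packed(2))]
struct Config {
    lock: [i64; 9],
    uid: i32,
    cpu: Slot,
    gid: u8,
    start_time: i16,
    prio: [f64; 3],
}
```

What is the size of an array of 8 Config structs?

1024

Slot: 0..4  id  (4B, 4-aligned); 4..5  state  (1B, 1-aligned); 5..8  -- padding (3B); 8..12  score  (4B, 4-aligned); 12..16  vy  (4B, 4-aligned); 16..24  hp  (8B, 8-aligned); sizeof = 24, alignof = 8
0..72  lock  (72B, 2-aligned)
72..76  uid  (4B, 2-aligned)
76..100  cpu  (24B, 2-aligned)
100..101  gid  (1B, 1-aligned)
101..102  -- padding (1B)
102..104  start_time  (2B, 2-aligned)
104..128  prio  (24B, 2-aligned)
sizeof = 128, alignof = 2
array of 8: 8 × 128 = 1024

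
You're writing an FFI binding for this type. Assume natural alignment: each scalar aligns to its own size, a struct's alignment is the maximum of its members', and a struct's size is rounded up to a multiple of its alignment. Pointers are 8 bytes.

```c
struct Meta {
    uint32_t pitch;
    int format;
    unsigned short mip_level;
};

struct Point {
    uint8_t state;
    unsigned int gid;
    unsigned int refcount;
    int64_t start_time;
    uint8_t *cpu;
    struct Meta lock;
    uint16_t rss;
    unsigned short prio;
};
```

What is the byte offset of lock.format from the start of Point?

36

Meta: @0: pitch [4B, align 4] → 4; @4: format [4B, align 4] → 8; @8: mip_level [2B, align 2] → 10; +2 tail pad (align 4); size 12, align 4
@0: state [1B, align 1] → 1
+3 pad (align 4)
@4: gid [4B, align 4] → 8
@8: refcount [4B, align 4] → 12
+4 pad (align 8)
@16: start_time [8B, align 8] → 24
@24: cpu [8B, align 8] → 32
@32: lock [12B, align 4] → 44
within Meta: format at 4
32 + 4 = 36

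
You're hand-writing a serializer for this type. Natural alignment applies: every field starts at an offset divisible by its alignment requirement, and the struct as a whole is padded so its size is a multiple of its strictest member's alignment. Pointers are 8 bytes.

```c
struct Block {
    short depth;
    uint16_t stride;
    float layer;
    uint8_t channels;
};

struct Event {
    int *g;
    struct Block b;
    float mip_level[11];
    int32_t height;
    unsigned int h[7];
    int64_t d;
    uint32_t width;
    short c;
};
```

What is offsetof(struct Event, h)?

Block: @0: depth [2B, align 2] → 2; @2: stride [2B, align 2] → 4; @4: layer [4B, align 4] → 8; @8: channels [1B, align 1] → 9; +3 tail pad (align 4); size 12, align 4
@0: g [8B, align 8] → 8
@8: b [12B, align 4] → 20
@20: mip_level [44B, align 4] → 64
@64: height [4B, align 4] → 68
@68: h [28B, align 4] → 96

68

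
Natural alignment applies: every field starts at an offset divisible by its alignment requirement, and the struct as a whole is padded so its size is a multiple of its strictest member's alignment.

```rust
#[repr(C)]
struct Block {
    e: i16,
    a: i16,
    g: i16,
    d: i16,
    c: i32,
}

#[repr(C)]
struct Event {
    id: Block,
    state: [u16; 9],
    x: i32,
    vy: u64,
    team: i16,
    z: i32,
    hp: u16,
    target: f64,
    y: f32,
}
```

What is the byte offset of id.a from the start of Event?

Block: @0: e [2B, align 2] → 2; @2: a [2B, align 2] → 4; @4: g [2B, align 2] → 6; @6: d [2B, align 2] → 8; @8: c [4B, align 4] → 12; size 12, align 4
@0: id [12B, align 4] → 12
within Block: a at 2
0 + 2 = 2

2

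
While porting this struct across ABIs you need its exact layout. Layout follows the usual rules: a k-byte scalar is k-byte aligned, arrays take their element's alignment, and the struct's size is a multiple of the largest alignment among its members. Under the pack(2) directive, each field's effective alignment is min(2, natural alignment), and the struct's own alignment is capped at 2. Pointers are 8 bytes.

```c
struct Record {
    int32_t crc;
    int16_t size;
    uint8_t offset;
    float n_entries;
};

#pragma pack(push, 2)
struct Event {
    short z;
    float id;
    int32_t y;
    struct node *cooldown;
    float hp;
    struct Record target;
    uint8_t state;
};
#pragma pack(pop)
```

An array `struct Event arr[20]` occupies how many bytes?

720

Record: @0: crc [4B, align 4] → 4; @4: size [2B, align 2] → 6; @6: offset [1B, align 1] → 7; +1 pad (align 4); @8: n_entries [4B, align 4] → 12; size 12, align 4
@0: z [2B, align 2] → 2
@2: id [4B, align 2] → 6
@6: y [4B, align 2] → 10
@10: cooldown [8B, align 2] → 18
@18: hp [4B, align 2] → 22
@22: target [12B, align 2] → 34
@34: state [1B, align 1] → 35
+1 tail pad (align 2)
size 36, align 2
array of 20: 20 × 36 = 720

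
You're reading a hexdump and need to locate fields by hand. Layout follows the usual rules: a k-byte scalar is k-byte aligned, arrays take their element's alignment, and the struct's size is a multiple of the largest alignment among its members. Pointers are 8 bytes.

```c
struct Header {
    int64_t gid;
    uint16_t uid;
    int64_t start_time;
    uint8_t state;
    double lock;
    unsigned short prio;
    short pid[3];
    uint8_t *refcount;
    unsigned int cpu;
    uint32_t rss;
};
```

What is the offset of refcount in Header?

48

0..8  gid  (8B, 8-aligned)
8..10  uid  (2B, 2-aligned)
10..16  -- padding (6B)
16..24  start_time  (8B, 8-aligned)
24..25  state  (1B, 1-aligned)
25..32  -- padding (7B)
32..40  lock  (8B, 8-aligned)
40..42  prio  (2B, 2-aligned)
42..48  pid  (6B, 2-aligned)
48..56  refcount  (8B, 8-aligned)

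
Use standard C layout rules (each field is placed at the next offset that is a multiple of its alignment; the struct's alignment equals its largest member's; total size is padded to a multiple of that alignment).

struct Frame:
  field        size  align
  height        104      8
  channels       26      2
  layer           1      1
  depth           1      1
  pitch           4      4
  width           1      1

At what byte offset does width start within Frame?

@0: height [104B, align 8] → 104
@104: channels [26B, align 2] → 130
@130: layer [1B, align 1] → 131
@131: depth [1B, align 1] → 132
@132: pitch [4B, align 4] → 136
@136: width [1B, align 1] → 137

136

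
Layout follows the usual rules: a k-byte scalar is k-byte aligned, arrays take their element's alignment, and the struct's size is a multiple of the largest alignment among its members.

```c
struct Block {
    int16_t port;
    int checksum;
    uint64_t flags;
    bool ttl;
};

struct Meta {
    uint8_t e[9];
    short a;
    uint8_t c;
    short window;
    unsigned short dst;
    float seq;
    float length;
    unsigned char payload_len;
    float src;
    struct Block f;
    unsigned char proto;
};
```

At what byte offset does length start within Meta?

24

Block: 0..2  port  (2B, 2-aligned); 2..4  -- padding (2B); 4..8  checksum  (4B, 4-aligned); 8..16  flags  (8B, 8-aligned); 16..17  ttl  (1B, 1-aligned); 17..24  -- tail padding (7B); sizeof = 24, alignof = 8
0..9  e  (9B, 1-aligned)
9..10  -- padding (1B)
10..12  a  (2B, 2-aligned)
12..13  c  (1B, 1-aligned)
13..14  -- padding (1B)
14..16  window  (2B, 2-aligned)
16..18  dst  (2B, 2-aligned)
18..20  -- padding (2B)
20..24  seq  (4B, 4-aligned)
24..28  length  (4B, 4-aligned)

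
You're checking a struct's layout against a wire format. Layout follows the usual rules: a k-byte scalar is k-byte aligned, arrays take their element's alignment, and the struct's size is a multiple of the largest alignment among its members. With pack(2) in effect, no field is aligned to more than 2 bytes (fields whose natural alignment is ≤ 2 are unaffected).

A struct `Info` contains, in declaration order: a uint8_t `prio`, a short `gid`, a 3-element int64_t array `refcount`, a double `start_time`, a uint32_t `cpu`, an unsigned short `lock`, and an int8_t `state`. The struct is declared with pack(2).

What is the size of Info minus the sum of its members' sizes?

prio at 0 (size 1, align 1) → ends 1
pad 1 to align 2 for gid
gid at 2 (size 2, align 2) → ends 4
refcount at 4 (size 24, align 2) → ends 28
start_time at 28 (size 8, align 2) → ends 36
cpu at 36 (size 4, align 2) → ends 40
lock at 40 (size 2, align 2) → ends 42
state at 42 (size 1, align 1) → ends 43
tail pad 1 to reach multiple of 2
total 44 bytes, alignment 2
data bytes 42, size 44 → padding 2

2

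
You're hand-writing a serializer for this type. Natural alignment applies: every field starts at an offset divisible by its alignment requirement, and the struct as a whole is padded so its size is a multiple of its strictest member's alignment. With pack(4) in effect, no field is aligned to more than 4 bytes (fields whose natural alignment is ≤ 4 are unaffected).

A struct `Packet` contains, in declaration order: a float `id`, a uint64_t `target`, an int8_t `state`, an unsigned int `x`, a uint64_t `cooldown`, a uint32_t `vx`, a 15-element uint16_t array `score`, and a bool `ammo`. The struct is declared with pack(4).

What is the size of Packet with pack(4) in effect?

64

id at 0 (size 4, align 4) → ends 4
target at 4 (size 8, align 4) → ends 12
state at 12 (size 1, align 1) → ends 13
pad 3 to align 4 for x
x at 16 (size 4, align 4) → ends 20
cooldown at 20 (size 8, align 4) → ends 28
vx at 28 (size 4, align 4) → ends 32
score at 32 (size 30, align 2) → ends 62
ammo at 62 (size 1, align 1) → ends 63
tail pad 1 to reach multiple of 4
total 64 bytes, alignment 4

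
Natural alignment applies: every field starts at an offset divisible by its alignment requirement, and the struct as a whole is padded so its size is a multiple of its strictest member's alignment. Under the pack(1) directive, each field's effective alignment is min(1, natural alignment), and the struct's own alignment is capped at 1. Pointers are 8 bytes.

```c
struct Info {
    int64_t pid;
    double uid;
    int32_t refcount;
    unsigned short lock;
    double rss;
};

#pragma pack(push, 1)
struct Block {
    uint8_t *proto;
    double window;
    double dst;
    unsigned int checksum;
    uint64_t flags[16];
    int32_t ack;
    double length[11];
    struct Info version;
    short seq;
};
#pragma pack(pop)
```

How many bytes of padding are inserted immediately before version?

Info: @0: pid [8B, align 8] → 8; @8: uid [8B, align 8] → 16; @16: refcount [4B, align 4] → 20; @20: lock [2B, align 2] → 22; +2 pad (align 8); @24: rss [8B, align 8] → 32; size 32, align 8
@0: proto [8B, align 1] → 8
@8: window [8B, align 1] → 16
@16: dst [8B, align 1] → 24
@24: checksum [4B, align 1] → 28
@28: flags [128B, align 1] → 156
@156: ack [4B, align 1] → 160
@160: length [88B, align 1] → 248
@248: version [32B, align 1] → 280

0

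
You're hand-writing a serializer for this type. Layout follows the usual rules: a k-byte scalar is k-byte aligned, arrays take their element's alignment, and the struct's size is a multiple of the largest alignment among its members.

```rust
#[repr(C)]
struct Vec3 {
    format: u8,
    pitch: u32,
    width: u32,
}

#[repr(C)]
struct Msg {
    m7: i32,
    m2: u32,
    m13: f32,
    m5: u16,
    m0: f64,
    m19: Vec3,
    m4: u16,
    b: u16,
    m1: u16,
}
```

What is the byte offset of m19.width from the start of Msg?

32

Vec3: @0: format [1B, align 1] → 1; +3 pad (align 4); @4: pitch [4B, align 4] → 8; @8: width [4B, align 4] → 12; size 12, align 4
@0: m7 [4B, align 4] → 4
@4: m2 [4B, align 4] → 8
@8: m13 [4B, align 4] → 12
@12: m5 [2B, align 2] → 14
+2 pad (align 8)
@16: m0 [8B, align 8] → 24
@24: m19 [12B, align 4] → 36
within Vec3: width at 8
24 + 8 = 32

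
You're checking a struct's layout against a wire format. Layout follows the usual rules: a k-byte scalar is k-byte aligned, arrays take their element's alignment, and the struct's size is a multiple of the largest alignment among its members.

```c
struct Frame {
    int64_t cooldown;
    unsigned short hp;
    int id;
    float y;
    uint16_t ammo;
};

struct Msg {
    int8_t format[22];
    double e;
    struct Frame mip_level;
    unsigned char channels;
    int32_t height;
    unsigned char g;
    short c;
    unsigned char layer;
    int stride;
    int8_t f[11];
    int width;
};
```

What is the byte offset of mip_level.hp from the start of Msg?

Frame: @0: cooldown [8B, align 8] → 8; @8: hp [2B, align 2] → 10; +2 pad (align 4); @12: id [4B, align 4] → 16; @16: y [4B, align 4] → 20; @20: ammo [2B, align 2] → 22; +2 tail pad (align 8); size 24, align 8
@0: format [22B, align 1] → 22
+2 pad (align 8)
@24: e [8B, align 8] → 32
@32: mip_level [24B, align 8] → 56
within Frame: hp at 8
32 + 8 = 40

40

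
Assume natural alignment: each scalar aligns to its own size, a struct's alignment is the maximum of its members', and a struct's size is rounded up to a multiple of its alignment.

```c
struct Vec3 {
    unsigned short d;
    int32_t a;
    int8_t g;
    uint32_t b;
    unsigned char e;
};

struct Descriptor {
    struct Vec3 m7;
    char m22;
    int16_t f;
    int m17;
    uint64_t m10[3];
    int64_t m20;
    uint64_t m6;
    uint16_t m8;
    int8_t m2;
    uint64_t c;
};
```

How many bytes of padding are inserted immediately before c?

Vec3: @0: d [2B, align 2] → 2; +2 pad (align 4); @4: a [4B, align 4] → 8; @8: g [1B, align 1] → 9; +3 pad (align 4); @12: b [4B, align 4] → 16; @16: e [1B, align 1] → 17; +3 tail pad (align 4); size 20, align 4
@0: m7 [20B, align 4] → 20
@20: m22 [1B, align 1] → 21
+1 pad (align 2)
@22: f [2B, align 2] → 24
@24: m17 [4B, align 4] → 28
+4 pad (align 8)
@32: m10 [24B, align 8] → 56
@56: m20 [8B, align 8] → 64
@64: m6 [8B, align 8] → 72
@72: m8 [2B, align 2] → 74
@74: m2 [1B, align 1] → 75
+5 pad (align 8)
@80: c [8B, align 8] → 88

5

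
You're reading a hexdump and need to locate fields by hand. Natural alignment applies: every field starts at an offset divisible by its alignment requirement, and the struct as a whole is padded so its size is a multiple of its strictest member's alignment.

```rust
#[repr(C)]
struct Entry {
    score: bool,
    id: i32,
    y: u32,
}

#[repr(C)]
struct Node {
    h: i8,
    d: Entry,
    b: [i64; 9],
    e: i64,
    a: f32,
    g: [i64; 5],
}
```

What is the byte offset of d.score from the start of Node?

4

Entry: score at 0 (size 1, align 1) → ends 1; pad 3 to align 4 for id; id at 4 (size 4, align 4) → ends 8; y at 8 (size 4, align 4) → ends 12; total 12 bytes, alignment 4
h at 0 (size 1, align 1) → ends 1
pad 3 to align 4 for d
d at 4 (size 12, align 4) → ends 16
within Entry: score at 0
4 + 0 = 4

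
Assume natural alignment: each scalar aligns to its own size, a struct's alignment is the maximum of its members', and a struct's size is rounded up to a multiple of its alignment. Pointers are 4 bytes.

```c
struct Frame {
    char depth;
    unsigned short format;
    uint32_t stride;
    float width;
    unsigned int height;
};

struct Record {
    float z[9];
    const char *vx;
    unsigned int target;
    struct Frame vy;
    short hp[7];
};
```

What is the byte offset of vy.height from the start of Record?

Frame: 0..1  depth  (1B, 1-aligned); 1..2  -- padding (1B); 2..4  format  (2B, 2-aligned); 4..8  stride  (4B, 4-aligned); 8..12  width  (4B, 4-aligned); 12..16  height  (4B, 4-aligned); sizeof = 16, alignof = 4
0..36  z  (36B, 4-aligned)
36..40  vx  (4B, 4-aligned)
40..44  target  (4B, 4-aligned)
44..60  vy  (16B, 4-aligned)
within Frame: height at 12
44 + 12 = 56

56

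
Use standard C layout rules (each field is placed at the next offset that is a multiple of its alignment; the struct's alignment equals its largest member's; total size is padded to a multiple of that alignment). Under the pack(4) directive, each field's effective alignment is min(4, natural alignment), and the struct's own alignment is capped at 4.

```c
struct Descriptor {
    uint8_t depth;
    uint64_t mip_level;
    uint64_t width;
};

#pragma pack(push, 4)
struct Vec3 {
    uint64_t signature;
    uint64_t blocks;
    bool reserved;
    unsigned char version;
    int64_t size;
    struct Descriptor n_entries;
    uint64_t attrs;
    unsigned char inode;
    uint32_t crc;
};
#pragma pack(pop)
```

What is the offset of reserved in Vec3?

16

Descriptor: @0: depth [1B, align 1] → 1; +7 pad (align 8); @8: mip_level [8B, align 8] → 16; @16: width [8B, align 8] → 24; size 24, align 8
@0: signature [8B, align 4] → 8
@8: blocks [8B, align 4] → 16
@16: reserved [1B, align 1] → 17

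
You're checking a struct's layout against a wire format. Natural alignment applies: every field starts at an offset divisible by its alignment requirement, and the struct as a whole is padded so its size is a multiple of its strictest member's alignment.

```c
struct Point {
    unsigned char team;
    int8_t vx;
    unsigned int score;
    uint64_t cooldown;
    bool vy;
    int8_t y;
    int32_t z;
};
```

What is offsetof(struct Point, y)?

17

@0: team [1B, align 1] → 1
@1: vx [1B, align 1] → 2
+2 pad (align 4)
@4: score [4B, align 4] → 8
@8: cooldown [8B, align 8] → 16
@16: vy [1B, align 1] → 17
@17: y [1B, align 1] → 18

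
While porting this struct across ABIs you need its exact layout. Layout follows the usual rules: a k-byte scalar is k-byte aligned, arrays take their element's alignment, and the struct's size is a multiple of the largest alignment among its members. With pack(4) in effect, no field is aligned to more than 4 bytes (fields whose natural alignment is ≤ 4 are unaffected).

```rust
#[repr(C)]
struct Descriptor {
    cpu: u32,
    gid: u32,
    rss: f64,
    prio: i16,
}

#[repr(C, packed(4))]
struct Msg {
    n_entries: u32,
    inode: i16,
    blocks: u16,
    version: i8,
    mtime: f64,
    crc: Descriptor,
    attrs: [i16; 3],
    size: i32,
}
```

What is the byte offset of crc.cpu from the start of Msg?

20

Descriptor: cpu at 0 (size 4, align 4) → ends 4; gid at 4 (size 4, align 4) → ends 8; rss at 8 (size 8, align 8) → ends 16; prio at 16 (size 2, align 2) → ends 18; tail pad 6 to reach multiple of 8; total 24 bytes, alignment 8
n_entries at 0 (size 4, align 4) → ends 4
inode at 4 (size 2, align 2) → ends 6
blocks at 6 (size 2, align 2) → ends 8
version at 8 (size 1, align 1) → ends 9
pad 3 to align 4 for mtime
mtime at 12 (size 8, align 4) → ends 20
crc at 20 (size 24, align 4) → ends 44
within Descriptor: cpu at 0
20 + 0 = 20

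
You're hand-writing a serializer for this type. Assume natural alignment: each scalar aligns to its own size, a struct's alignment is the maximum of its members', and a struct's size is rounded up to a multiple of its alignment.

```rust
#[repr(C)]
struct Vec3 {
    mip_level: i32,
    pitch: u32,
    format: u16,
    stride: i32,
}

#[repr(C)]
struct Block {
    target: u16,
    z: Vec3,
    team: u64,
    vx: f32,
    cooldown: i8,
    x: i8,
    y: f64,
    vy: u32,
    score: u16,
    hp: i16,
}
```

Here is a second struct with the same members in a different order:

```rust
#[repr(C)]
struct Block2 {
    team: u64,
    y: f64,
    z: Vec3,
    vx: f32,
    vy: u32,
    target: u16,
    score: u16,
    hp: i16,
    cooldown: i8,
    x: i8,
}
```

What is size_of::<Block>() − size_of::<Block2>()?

Vec3: @0: mip_level [4B, align 4] → 4; @4: pitch [4B, align 4] → 8; @8: format [2B, align 2] → 10; +2 pad (align 4); @12: stride [4B, align 4] → 16; size 16, align 4
@0: target [2B, align 2] → 2
+2 pad (align 4)
@4: z [16B, align 4] → 20
+4 pad (align 8)
@24: team [8B, align 8] → 32
@32: vx [4B, align 4] → 36
@36: cooldown [1B, align 1] → 37
@37: x [1B, align 1] → 38
+2 pad (align 8)
@40: y [8B, align 8] → 48
@48: vy [4B, align 4] → 52
@52: score [2B, align 2] → 54
@54: hp [2B, align 2] → 56
size 56, align 8
— Block2 —
@0: team [8B, align 8] → 8
@8: y [8B, align 8] → 16
@16: z [16B, align 4] → 32
@32: vx [4B, align 4] → 36
@36: vy [4B, align 4] → 40
@40: target [2B, align 2] → 42
@42: score [2B, align 2] → 44
@44: hp [2B, align 2] → 46
@46: cooldown [1B, align 1] → 47
@47: x [1B, align 1] → 48
size 48, align 8
56 − 48 = 8

8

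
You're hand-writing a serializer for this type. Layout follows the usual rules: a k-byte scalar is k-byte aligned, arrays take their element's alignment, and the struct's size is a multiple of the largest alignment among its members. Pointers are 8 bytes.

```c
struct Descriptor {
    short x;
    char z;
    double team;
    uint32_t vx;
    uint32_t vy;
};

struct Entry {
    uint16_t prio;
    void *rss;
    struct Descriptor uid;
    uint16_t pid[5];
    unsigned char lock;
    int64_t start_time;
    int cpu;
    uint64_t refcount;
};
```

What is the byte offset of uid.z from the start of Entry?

Descriptor: x at 0 (size 2, align 2) → ends 2; z at 2 (size 1, align 1) → ends 3; pad 5 to align 8 for team; team at 8 (size 8, align 8) → ends 16; vx at 16 (size 4, align 4) → ends 20; vy at 20 (size 4, align 4) → ends 24; total 24 bytes, alignment 8
prio at 0 (size 2, align 2) → ends 2
pad 6 to align 8 for rss
rss at 8 (size 8, align 8) → ends 16
uid at 16 (size 24, align 8) → ends 40
within Descriptor: z at 2
16 + 2 = 18

18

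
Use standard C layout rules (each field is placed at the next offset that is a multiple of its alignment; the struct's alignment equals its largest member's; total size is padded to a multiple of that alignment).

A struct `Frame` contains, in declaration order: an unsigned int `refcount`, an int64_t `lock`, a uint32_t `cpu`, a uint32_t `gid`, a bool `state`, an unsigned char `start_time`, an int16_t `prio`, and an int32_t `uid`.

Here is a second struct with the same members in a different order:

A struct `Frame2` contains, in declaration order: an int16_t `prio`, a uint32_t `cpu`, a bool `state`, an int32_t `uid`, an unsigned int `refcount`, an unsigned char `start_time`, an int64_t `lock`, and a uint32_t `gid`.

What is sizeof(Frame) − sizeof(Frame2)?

@0: refcount [4B, align 4] → 4
+4 pad (align 8)
@8: lock [8B, align 8] → 16
@16: cpu [4B, align 4] → 20
@20: gid [4B, align 4] → 24
@24: state [1B, align 1] → 25
@25: start_time [1B, align 1] → 26
@26: prio [2B, align 2] → 28
@28: uid [4B, align 4] → 32
size 32, align 8
— Frame2 —
@0: prio [2B, align 2] → 2
+2 pad (align 4)
@4: cpu [4B, align 4] → 8
@8: state [1B, align 1] → 9
+3 pad (align 4)
@12: uid [4B, align 4] → 16
@16: refcount [4B, align 4] → 20
@20: start_time [1B, align 1] → 21
+3 pad (align 8)
@24: lock [8B, align 8] → 32
@32: gid [4B, align 4] → 36
+4 tail pad (align 8)
size 40, align 8
32 − 40 = -8

-8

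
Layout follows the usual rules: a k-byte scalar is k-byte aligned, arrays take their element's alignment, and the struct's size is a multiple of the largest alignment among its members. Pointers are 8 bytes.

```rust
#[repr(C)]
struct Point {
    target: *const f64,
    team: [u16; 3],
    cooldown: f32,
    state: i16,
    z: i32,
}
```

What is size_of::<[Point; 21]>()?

672

@0: target [8B, align 8] → 8
@8: team [6B, align 2] → 14
+2 pad (align 4)
@16: cooldown [4B, align 4] → 20
@20: state [2B, align 2] → 22
+2 pad (align 4)
@24: z [4B, align 4] → 28
+4 tail pad (align 8)
size 32, align 8
array of 21: 21 × 32 = 672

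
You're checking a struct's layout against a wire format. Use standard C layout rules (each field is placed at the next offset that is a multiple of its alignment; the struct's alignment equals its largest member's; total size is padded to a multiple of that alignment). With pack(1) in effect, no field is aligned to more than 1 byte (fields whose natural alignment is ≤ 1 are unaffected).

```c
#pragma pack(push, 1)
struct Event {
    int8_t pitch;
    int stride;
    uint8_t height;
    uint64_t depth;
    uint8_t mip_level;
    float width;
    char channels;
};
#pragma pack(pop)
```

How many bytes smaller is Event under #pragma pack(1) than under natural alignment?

20

natural layout:
  @0: pitch [1B, align 1] → 1
  +3 pad (align 4)
  @4: stride [4B, align 4] → 8
  @8: height [1B, align 1] → 9
  +7 pad (align 8)
  @16: depth [8B, align 8] → 24
  @24: mip_level [1B, align 1] → 25
  +3 pad (align 4)
  @28: width [4B, align 4] → 32
  @32: channels [1B, align 1] → 33
  +7 tail pad (align 8)
  size 40, align 8
packed(1) layout:
  @0: pitch [1B, align 1] → 1
  @1: stride [4B, align 1] → 5
  @5: height [1B, align 1] → 6
  @6: depth [8B, align 1] → 14
  @14: mip_level [1B, align 1] → 15
  @15: width [4B, align 1] → 19
  @19: channels [1B, align 1] → 20
  size 20, align 1
40 − 20 = 20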